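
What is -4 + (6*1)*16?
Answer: 92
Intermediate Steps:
-4 + (6*1)*16 = -4 + 6*16 = -4 + 96 = 92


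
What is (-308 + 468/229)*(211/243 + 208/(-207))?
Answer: 53458832/1279881 ≈ 41.769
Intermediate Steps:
(-308 + 468/229)*(211/243 + 208/(-207)) = (-308 + 468*(1/229))*(211*(1/243) + 208*(-1/207)) = (-308 + 468/229)*(211/243 - 208/207) = -70064/229*(-763/5589) = 53458832/1279881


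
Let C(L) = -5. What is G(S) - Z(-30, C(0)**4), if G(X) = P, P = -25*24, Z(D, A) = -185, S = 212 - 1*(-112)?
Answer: -415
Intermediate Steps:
S = 324 (S = 212 + 112 = 324)
P = -600
G(X) = -600
G(S) - Z(-30, C(0)**4) = -600 - 1*(-185) = -600 + 185 = -415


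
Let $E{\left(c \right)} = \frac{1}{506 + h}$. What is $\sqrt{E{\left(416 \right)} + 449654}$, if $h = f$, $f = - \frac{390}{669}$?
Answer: $\frac{\sqrt{1427999180916135}}{56354} \approx 670.56$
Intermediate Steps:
$f = - \frac{130}{223}$ ($f = \left(-390\right) \frac{1}{669} = - \frac{130}{223} \approx -0.58296$)
$h = - \frac{130}{223} \approx -0.58296$
$E{\left(c \right)} = \frac{223}{112708}$ ($E{\left(c \right)} = \frac{1}{506 - \frac{130}{223}} = \frac{1}{\frac{112708}{223}} = \frac{223}{112708}$)
$\sqrt{E{\left(416 \right)} + 449654} = \sqrt{\frac{223}{112708} + 449654} = \sqrt{\frac{50679603255}{112708}} = \frac{\sqrt{1427999180916135}}{56354}$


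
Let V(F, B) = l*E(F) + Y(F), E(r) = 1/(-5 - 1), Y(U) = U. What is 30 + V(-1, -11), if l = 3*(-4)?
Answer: 31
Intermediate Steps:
E(r) = -⅙ (E(r) = 1/(-6) = -⅙)
l = -12
V(F, B) = 2 + F (V(F, B) = -12*(-⅙) + F = 2 + F)
30 + V(-1, -11) = 30 + (2 - 1) = 30 + 1 = 31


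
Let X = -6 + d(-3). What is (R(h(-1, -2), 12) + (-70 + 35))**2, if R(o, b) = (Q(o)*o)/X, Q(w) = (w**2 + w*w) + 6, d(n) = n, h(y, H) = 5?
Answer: 354025/81 ≈ 4370.7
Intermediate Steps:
Q(w) = 6 + 2*w**2 (Q(w) = (w**2 + w**2) + 6 = 2*w**2 + 6 = 6 + 2*w**2)
X = -9 (X = -6 - 3 = -9)
R(o, b) = -o*(6 + 2*o**2)/9 (R(o, b) = ((6 + 2*o**2)*o)/(-9) = (o*(6 + 2*o**2))*(-1/9) = -o*(6 + 2*o**2)/9)
(R(h(-1, -2), 12) + (-70 + 35))**2 = (-2/9*5*(3 + 5**2) + (-70 + 35))**2 = (-2/9*5*(3 + 25) - 35)**2 = (-2/9*5*28 - 35)**2 = (-280/9 - 35)**2 = (-595/9)**2 = 354025/81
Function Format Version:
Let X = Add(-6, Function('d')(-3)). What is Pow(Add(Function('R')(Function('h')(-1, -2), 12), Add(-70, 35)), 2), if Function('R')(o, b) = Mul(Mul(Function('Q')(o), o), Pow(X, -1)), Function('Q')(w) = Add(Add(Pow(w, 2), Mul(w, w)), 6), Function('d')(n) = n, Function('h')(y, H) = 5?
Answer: Rational(354025, 81) ≈ 4370.7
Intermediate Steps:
Function('Q')(w) = Add(6, Mul(2, Pow(w, 2))) (Function('Q')(w) = Add(Add(Pow(w, 2), Pow(w, 2)), 6) = Add(Mul(2, Pow(w, 2)), 6) = Add(6, Mul(2, Pow(w, 2))))
X = -9 (X = Add(-6, -3) = -9)
Function('R')(o, b) = Mul(Rational(-1, 9), o, Add(6, Mul(2, Pow(o, 2)))) (Function('R')(o, b) = Mul(Mul(Add(6, Mul(2, Pow(o, 2))), o), Pow(-9, -1)) = Mul(Mul(o, Add(6, Mul(2, Pow(o, 2)))), Rational(-1, 9)) = Mul(Rational(-1, 9), o, Add(6, Mul(2, Pow(o, 2)))))
Pow(Add(Function('R')(Function('h')(-1, -2), 12), Add(-70, 35)), 2) = Pow(Add(Mul(Rational(-2, 9), 5, Add(3, Pow(5, 2))), Add(-70, 35)), 2) = Pow(Add(Mul(Rational(-2, 9), 5, Add(3, 25)), -35), 2) = Pow(Add(Mul(Rational(-2, 9), 5, 28), -35), 2) = Pow(Add(Rational(-280, 9), -35), 2) = Pow(Rational(-595, 9), 2) = Rational(354025, 81)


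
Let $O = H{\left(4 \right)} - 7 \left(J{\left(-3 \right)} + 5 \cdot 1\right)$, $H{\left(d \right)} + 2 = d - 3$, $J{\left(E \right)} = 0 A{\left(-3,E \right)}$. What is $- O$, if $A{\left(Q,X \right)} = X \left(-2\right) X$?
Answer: $36$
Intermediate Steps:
$A{\left(Q,X \right)} = - 2 X^{2}$ ($A{\left(Q,X \right)} = - 2 X X = - 2 X^{2}$)
$J{\left(E \right)} = 0$ ($J{\left(E \right)} = 0 \left(- 2 E^{2}\right) = 0$)
$H{\left(d \right)} = -5 + d$ ($H{\left(d \right)} = -2 + \left(d - 3\right) = -2 + \left(-3 + d\right) = -5 + d$)
$O = -36$ ($O = \left(-5 + 4\right) - 7 \left(0 + 5 \cdot 1\right) = -1 - 7 \left(0 + 5\right) = -1 - 35 = -36$)
$- O = \left(-1\right) \left(-36\right) = 36$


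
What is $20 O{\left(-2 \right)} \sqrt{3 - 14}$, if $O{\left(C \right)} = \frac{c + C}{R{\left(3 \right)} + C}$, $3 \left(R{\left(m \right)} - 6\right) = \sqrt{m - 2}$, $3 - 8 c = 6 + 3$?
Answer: $- \frac{165 i \sqrt{11}}{13} \approx - 42.096 i$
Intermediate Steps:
$c = - \frac{3}{4}$ ($c = \frac{3}{8} - \frac{6 + 3}{8} = \frac{3}{8} - \frac{9}{8} = - \frac{3}{4} \approx -0.75$)
$R{\left(m \right)} = 6 + \frac{\sqrt{-2 + m}}{3}$ ($R{\left(m \right)} = 6 + \frac{\sqrt{m - 2}}{3} = 6 + \frac{\sqrt{-2 + m}}{3}$)
$O{\left(C \right)} = \frac{- \frac{3}{4} + C}{\frac{19}{3} + C}$ ($O{\left(C \right)} = \frac{- \frac{3}{4} + C}{\left(6 + \frac{\sqrt{-2 + 3}}{3}\right) + C} = \frac{- \frac{3}{4} + C}{\left(6 + \frac{\sqrt{1}}{3}\right) + C} = \frac{- \frac{3}{4} + C}{\left(6 + \frac{1}{3} \cdot 1\right) + C} = \frac{- \frac{3}{4} + C}{\left(6 + \frac{1}{3}\right) + C} = \frac{- \frac{3}{4} + C}{\frac{19}{3} + C}$)
$20 O{\left(-2 \right)} \sqrt{3 - 14} = 20 \frac{3 \left(-3 + 4 \left(-2\right)\right)}{4 \left(19 + 3 \left(-2\right)\right)} \sqrt{3 - 14} = 20 \frac{3 \left(-3 - 8\right)}{4 \left(19 - 6\right)} \sqrt{-11} = 20 \cdot \frac{3}{4} \cdot \frac{1}{13} \left(-11\right) i \sqrt{11} = 20 \left(- \frac{33}{52}\right) i \sqrt{11} = - \frac{165 i \sqrt{11}}{13}$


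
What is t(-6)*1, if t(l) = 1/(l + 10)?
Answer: 1/4 ≈ 0.25000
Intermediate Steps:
t(l) = 1/(10 + l)
t(-6)*1 = 1/(10 - 6) = 1/4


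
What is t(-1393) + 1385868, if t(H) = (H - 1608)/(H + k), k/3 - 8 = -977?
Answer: 5959235401/4300 ≈ 1.3859e+6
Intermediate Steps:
k = -2907 (k = 24 + 3*(-977) = 24 - 2931 = -2907)
t(H) = (-1608 + H)/(-2907 + H) (t(H) = (H - 1608)/(H - 2907) = (-1608 + H)/(-2907 + H))
t(-1393) + 1385868 = (-1608 - 1393)/(-2907 - 1393) + 1385868 = -3001/(-4300) + 1385868 = -1/4300*(-3001) + 1385868 = 3001/4300 + 1385868 = 5959235401/4300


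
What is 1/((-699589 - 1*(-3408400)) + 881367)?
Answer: 1/3590178 ≈ 2.7854e-7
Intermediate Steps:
1/((-699589 - 1*(-3408400)) + 881367) = 1/((-699589 + 3408400) + 881367) = 1/(2708811 + 881367) = 1/3590178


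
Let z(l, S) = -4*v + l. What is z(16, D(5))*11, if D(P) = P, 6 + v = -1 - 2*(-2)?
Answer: 308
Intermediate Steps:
v = -3 (v = -6 + (-1 - 2*(-2)) = -6 + (-1 + 4) = -6 + 3 = -3)
z(l, S) = 12 + l (z(l, S) = -4*(-3) + l = 12 + l)
z(16, D(5))*11 = (12 + 16)*11 = 28*11 = 308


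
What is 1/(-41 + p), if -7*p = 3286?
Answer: -7/3573 ≈ -0.0019591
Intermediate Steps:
p = -3286/7 (p = -⅐*3286 = -3286/7 ≈ -469.43)
1/(-41 + p) = 1/(-41 - 3286/7) = 1/(-3573/7) = -7/3573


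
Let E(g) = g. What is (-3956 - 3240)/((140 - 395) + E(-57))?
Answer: 1799/78 ≈ 23.064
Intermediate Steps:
(-3956 - 3240)/((140 - 395) + E(-57)) = (-3956 - 3240)/((140 - 395) - 57) = -7196/(-255 - 57) = -7196/(-312) = -7196*(-1/312) = 1799/78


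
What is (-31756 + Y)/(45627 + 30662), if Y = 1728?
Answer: -30028/76289 ≈ -0.39361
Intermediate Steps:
(-31756 + Y)/(45627 + 30662) = (-31756 + 1728)/(45627 + 30662) = -30028/76289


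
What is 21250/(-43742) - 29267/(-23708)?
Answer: 388201057/518517668 ≈ 0.74867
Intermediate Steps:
21250/(-43742) - 29267/(-23708) = 21250*(-1/43742) - 29267*(-1/23708) = -10625/21871 + 29267/23708 = 388201057/518517668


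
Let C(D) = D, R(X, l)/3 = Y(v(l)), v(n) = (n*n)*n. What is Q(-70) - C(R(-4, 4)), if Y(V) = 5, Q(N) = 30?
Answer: 15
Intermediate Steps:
v(n) = n³ (v(n) = n²*n = n³)
R(X, l) = 15 (R(X, l) = 3*5 = 15)
Q(-70) - C(R(-4, 4)) = 30 - 1*15 = 30 - 15 = 15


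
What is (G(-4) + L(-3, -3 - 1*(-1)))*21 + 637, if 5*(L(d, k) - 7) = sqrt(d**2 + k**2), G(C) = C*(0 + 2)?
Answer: 616 + 21*sqrt(13)/5 ≈ 631.14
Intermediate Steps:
G(C) = 2*C (G(C) = C*2 = 2*C)
L(d, k) = 7 + sqrt(d**2 + k**2)/5
(G(-4) + L(-3, -3 - 1*(-1)))*21 + 637 = (2*(-4) + (7 + sqrt((-3)**2 + (-3 - 1*(-1))**2)/5))*21 + 637 = (-8 + (7 + sqrt(9 + (-3 + 1)**2)/5))*21 + 637 = (-8 + (7 + sqrt(9 + (-2)**2)/5))*21 + 637 = (-8 + (7 + sqrt(9 + 4)/5))*21 + 637 = (-8 + (7 + sqrt(13)/5))*21 + 637 = (-1 + sqrt(13)/5)*21 + 637 = (-21 + 21*sqrt(13)/5) + 637 = 616 + 21*sqrt(13)/5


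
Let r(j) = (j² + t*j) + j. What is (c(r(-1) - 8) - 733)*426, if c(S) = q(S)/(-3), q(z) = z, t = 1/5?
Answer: -1555468/5 ≈ -3.1109e+5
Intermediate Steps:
t = ⅕ (t = 1*(⅕) = ⅕ ≈ 0.20000)
r(j) = j² + 6*j/5 (r(j) = (j² + j/5) + j = j² + 6*j/5)
c(S) = -S/3 (c(S) = S/(-3) = S*(-⅓) = -S/3)
(c(r(-1) - 8) - 733)*426 = (-((⅕)*(-1)*(6 + 5*(-1)) - 8)/3 - 733)*426 = (-((⅕)*(-1)*(6 - 5) - 8)/3 - 733)*426 = (-((⅕)*(-1)*1 - 8)/3 - 733)*426 = (-(-⅕ - 8)/3 - 733)*426 = (-⅓*(-41/5) - 733)*426 = (41/15 - 733)*426 = -10954/15*426 = -1555468/5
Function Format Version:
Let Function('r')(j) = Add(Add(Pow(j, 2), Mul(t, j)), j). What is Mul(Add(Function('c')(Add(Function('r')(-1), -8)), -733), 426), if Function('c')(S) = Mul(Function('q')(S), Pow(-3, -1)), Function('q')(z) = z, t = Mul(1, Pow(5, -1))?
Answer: Rational(-1555468, 5) ≈ -3.1109e+5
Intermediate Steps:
t = Rational(1, 5) (t = Mul(1, Rational(1, 5)) = Rational(1, 5) ≈ 0.20000)
Function('r')(j) = Add(Pow(j, 2), Mul(Rational(6, 5), j)) (Function('r')(j) = Add(Add(Pow(j, 2), Mul(Rational(1, 5), j)), j) = Add(Pow(j, 2), Mul(Rational(6, 5), j)))
Function('c')(S) = Mul(Rational(-1, 3), S) (Function('c')(S) = Mul(S, Pow(-3, -1)) = Mul(S, Rational(-1, 3)) = Mul(Rational(-1, 3), S))
Mul(Add(Function('c')(Add(Function('r')(-1), -8)), -733), 426) = Mul(Add(Mul(Rational(-1, 3), Add(Mul(Rational(1, 5), -1, Add(6, Mul(5, -1))), -8)), -733), 426) = Mul(Add(Mul(Rational(-1, 3), Add(Mul(Rational(1, 5), -1, Add(6, -5)), -8)), -733), 426) = Mul(Add(Mul(Rational(-1, 3), Add(Mul(Rational(1, 5), -1, 1), -8)), -733), 426) = Mul(Add(Mul(Rational(-1, 3), Add(Rational(-1, 5), -8)), -733), 426) = Mul(Add(Mul(Rational(-1, 3), Rational(-41, 5)), -733), 426) = Mul(Add(Rational(41, 15), -733), 426) = Mul(Rational(-10954, 15), 426) = Rational(-1555468, 5)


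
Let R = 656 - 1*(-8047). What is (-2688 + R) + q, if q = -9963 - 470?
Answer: -4418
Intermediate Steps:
q = -10433
R = 8703 (R = 656 + 8047 = 8703)
(-2688 + R) + q = (-2688 + 8703) - 10433 = 6015 - 10433 = -4418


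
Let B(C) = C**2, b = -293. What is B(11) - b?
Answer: 414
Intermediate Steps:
B(11) - b = 11**2 - 1*(-293) = 121 + 293 = 414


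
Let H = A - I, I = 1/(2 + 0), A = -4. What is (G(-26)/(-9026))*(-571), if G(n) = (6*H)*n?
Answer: 200421/4513 ≈ 44.410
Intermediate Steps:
I = ½ (I = 1/2 = ½ ≈ 0.50000)
H = -9/2 (H = -4 - 1*½ = -4 - ½ = -9/2 ≈ -4.5000)
G(n) = -27*n (G(n) = (6*(-9/2))*n = -27*n)
(G(-26)/(-9026))*(-571) = (-27*(-26)/(-9026))*(-571) = (702*(-1/9026))*(-571) = -351/4513*(-571) = 200421/4513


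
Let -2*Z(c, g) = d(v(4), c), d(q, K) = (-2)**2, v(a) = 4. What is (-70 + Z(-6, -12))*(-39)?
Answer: 2808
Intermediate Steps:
d(q, K) = 4
Z(c, g) = -2 (Z(c, g) = -1/2*4 = -2)
(-70 + Z(-6, -12))*(-39) = (-70 - 2)*(-39) = -72*(-39) = 2808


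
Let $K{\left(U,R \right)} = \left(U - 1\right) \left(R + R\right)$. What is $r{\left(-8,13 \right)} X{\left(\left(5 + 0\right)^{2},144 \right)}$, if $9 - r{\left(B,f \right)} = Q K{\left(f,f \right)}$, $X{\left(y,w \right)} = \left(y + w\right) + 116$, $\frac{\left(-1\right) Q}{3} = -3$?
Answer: $-797715$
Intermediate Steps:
$Q = 9$ ($Q = \left(-3\right) \left(-3\right) = 9$)
$X{\left(y,w \right)} = 116 + w + y$ ($X{\left(y,w \right)} = \left(w + y\right) + 116 = 116 + w + y$)
$K{\left(U,R \right)} = 2 R \left(-1 + U\right)$ ($K{\left(U,R \right)} = \left(U - 1\right) 2 R = \left(-1 + U\right) 2 R = 2 R \left(-1 + U\right)$)
$r{\left(B,f \right)} = 9 - 18 f \left(-1 + f\right)$ ($r{\left(B,f \right)} = 9 - 9 \cdot 2 f \left(-1 + f\right) = 9 - 18 f \left(-1 + f\right)$)
$r{\left(-8,13 \right)} X{\left(\left(5 + 0\right)^{2},144 \right)} = \left(9 - 234 \left(-1 + 13\right)\right) \left(116 + 144 + \left(5 + 0\right)^{2}\right) = \left(9 - 234 \cdot 12\right) \left(116 + 144 + 5^{2}\right) = \left(9 - 2808\right) \left(116 + 144 + 25\right) = \left(-2799\right) 285 = -797715$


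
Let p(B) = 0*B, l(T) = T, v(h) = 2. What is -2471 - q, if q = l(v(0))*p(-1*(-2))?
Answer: -2471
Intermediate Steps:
p(B) = 0
q = 0 (q = 2*0 = 0)
-2471 - q = -2471 - 1*0 = -2471 + 0 = -2471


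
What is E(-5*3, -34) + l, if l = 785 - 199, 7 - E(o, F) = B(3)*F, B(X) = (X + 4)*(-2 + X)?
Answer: 831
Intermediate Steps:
B(X) = (-2 + X)*(4 + X) (B(X) = (4 + X)*(-2 + X) = (-2 + X)*(4 + X))
E(o, F) = 7 - 7*F (E(o, F) = 7 - (-8 + 3**2 + 2*3)*F = 7 - (-8 + 9 + 6)*F = 7 - 7*F)
l = 586
E(-5*3, -34) + l = (7 - 7*(-34)) + 586 = (7 + 238) + 586 = 245 + 586 = 831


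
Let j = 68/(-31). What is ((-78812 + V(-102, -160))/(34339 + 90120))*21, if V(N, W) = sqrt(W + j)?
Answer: -1655052/124459 + 42*I*sqrt(38967)/3858229 ≈ -13.298 + 0.0021489*I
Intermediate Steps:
j = -68/31 (j = 68*(-1/31) = -68/31 ≈ -2.1936)
V(N, W) = sqrt(-68/31 + W) (V(N, W) = sqrt(W - 68/31) = sqrt(-68/31 + W))
((-78812 + V(-102, -160))/(34339 + 90120))*21 = ((-78812 + sqrt(-2108 + 961*(-160))/31)/(34339 + 90120))*21 = ((-78812 + sqrt(-2108 - 153760)/31)/124459)*21 = ((-78812 + sqrt(-155868)/31)*(1/124459))*21 = ((-78812 + (2*I*sqrt(38967))/31)*(1/124459))*21 = ((-78812 + 2*I*sqrt(38967)/31)*(1/124459))*21 = (-78812/124459 + 2*I*sqrt(38967)/3858229)*21 = -1655052/124459 + 42*I*sqrt(38967)/3858229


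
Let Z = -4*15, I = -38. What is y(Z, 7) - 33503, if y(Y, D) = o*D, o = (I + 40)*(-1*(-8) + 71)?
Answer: -32397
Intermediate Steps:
Z = -60
o = 158 (o = (-38 + 40)*(-1*(-8) + 71) = 2*(8 + 71) = 2*79 = 158)
y(Y, D) = 158*D
y(Z, 7) - 33503 = 158*7 - 33503 = 1106 - 33503 = -32397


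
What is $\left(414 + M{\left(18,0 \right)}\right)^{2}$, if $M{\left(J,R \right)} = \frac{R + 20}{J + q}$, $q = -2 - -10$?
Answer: $\frac{29073664}{169} \approx 1.7203 \cdot 10^{5}$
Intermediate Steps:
$q = 8$ ($q = -2 + 10 = 8$)
$M{\left(J,R \right)} = \frac{20 + R}{8 + J}$ ($M{\left(J,R \right)} = \frac{R + 20}{J + 8} = \frac{20 + R}{8 + J}$)
$\left(414 + M{\left(18,0 \right)}\right)^{2} = \left(414 + \frac{20 + 0}{8 + 18}\right)^{2} = \left(414 + \frac{1}{26} \cdot 20\right)^{2} = \left(414 + \frac{10}{13}\right)^{2} = \left(\frac{5392}{13}\right)^{2} = \frac{29073664}{169}$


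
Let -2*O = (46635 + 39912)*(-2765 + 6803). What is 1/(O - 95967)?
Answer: -1/174834360 ≈ -5.7197e-9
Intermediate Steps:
O = -174738393 (O = -(46635 + 39912)*(-2765 + 6803)/2 = -86547*4038/2 = -1/2*349476786 = -174738393)
1/(O - 95967) = 1/(-174738393 - 95967) = 1/(-174834360) = -1/174834360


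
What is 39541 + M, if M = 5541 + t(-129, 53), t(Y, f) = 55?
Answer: 45137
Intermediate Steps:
M = 5596 (M = 5541 + 55 = 5596)
39541 + M = 39541 + 5596 = 45137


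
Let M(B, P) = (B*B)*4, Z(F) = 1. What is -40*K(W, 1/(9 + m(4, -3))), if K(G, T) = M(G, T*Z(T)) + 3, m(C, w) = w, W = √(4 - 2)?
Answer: -440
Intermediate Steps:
W = √2 ≈ 1.4142
M(B, P) = 4*B² (M(B, P) = B²*4 = 4*B²)
K(G, T) = 3 + 4*G² (K(G, T) = 4*G² + 3 = 3 + 4*G²)
-40*K(W, 1/(9 + m(4, -3))) = -40*(3 + 4*(√2)²) = -40*(3 + 4*2) = -40*(3 + 8) = -40*11 = -440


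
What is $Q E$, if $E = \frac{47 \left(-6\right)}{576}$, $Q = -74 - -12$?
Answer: $\frac{1457}{48} \approx 30.354$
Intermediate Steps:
$Q = -62$ ($Q = -74 + 12 = -62$)
$E = - \frac{47}{96}$ ($E = \left(-282\right) \frac{1}{576} = - \frac{47}{96} \approx -0.48958$)
$Q E = \left(-62\right) \left(- \frac{47}{96}\right) = \frac{1457}{48}$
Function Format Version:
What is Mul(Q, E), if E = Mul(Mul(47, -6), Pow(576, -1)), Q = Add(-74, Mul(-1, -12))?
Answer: Rational(1457, 48) ≈ 30.354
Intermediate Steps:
Q = -62 (Q = Add(-74, 12) = -62)
E = Rational(-47, 96) (E = Mul(-282, Rational(1, 576)) = Rational(-47, 96) ≈ -0.48958)
Mul(Q, E) = Mul(-62, Rational(-47, 96)) = Rational(1457, 48)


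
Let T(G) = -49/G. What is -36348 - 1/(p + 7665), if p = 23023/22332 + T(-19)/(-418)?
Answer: -24710312940669864/679825928579 ≈ -36348.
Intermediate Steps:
p = 90877199/88680372 (p = 23023/22332 - 49/(-19)/(-418) = 23023*(1/22332) - 49*(-1/19)*(-1/418) = 23023/22332 + (49/19)*(-1/418) = 23023/22332 - 49/7942 = 90877199/88680372 ≈ 1.0248)
-36348 - 1/(p + 7665) = -36348 - 1/(90877199/88680372 + 7665) = -36348 - 1/679825928579/88680372 = -36348 - 1*88680372/679825928579 = -36348 - 88680372/679825928579 = -24710312940669864/679825928579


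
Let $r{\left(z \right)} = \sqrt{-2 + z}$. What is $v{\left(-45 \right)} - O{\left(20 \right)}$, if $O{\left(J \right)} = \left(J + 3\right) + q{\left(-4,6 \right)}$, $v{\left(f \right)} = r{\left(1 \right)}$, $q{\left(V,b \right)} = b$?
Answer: $-29 + i \approx -29.0 + 1.0 i$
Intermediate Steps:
$v{\left(f \right)} = i$ ($v{\left(f \right)} = \sqrt{-2 + 1} = \sqrt{-1} = i$)
$O{\left(J \right)} = 9 + J$ ($O{\left(J \right)} = \left(J + 3\right) + 6 = \left(3 + J\right) + 6 = 9 + J$)
$v{\left(-45 \right)} - O{\left(20 \right)} = i - \left(9 + 20\right) = i - 29 = -29 + i$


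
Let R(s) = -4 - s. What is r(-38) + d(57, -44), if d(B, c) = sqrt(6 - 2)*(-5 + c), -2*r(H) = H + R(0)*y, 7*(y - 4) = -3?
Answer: -503/7 ≈ -71.857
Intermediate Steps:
y = 25/7 (y = 4 + (1/7)*(-3) = 4 - 3/7 = 25/7 ≈ 3.5714)
r(H) = 50/7 - H/2 (r(H) = -(H + (-4 - 1*0)*(25/7))/2 = -(H + (-4 + 0)*(25/7))/2 = -(H - 4*25/7)/2 = -(H - 100/7)/2 = -(-100/7 + H)/2 = 50/7 - H/2)
d(B, c) = -10 + 2*c (d(B, c) = sqrt(4)*(-5 + c) = 2*(-5 + c) = -10 + 2*c)
r(-38) + d(57, -44) = (50/7 - 1/2*(-38)) + (-10 + 2*(-44)) = (50/7 + 19) + (-10 - 88) = 183/7 - 98 = -503/7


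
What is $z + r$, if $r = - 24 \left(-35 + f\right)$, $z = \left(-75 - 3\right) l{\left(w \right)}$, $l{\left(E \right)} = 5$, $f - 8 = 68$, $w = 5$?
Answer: $-1374$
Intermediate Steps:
$f = 76$ ($f = 8 + 68 = 76$)
$z = -390$ ($z = \left(-75 - 3\right) 5 = \left(-78\right) 5 = -390$)
$r = -984$ ($r = - 24 \left(-35 + 76\right) = \left(-24\right) 41 = -984$)
$z + r = -390 - 984 = -1374$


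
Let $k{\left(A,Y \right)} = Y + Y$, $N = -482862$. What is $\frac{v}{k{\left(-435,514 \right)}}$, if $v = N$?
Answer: $- \frac{241431}{514} \approx -469.71$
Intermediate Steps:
$k{\left(A,Y \right)} = 2 Y$
$v = -482862$
$\frac{v}{k{\left(-435,514 \right)}} = - \frac{482862}{2 \cdot 514} = - \frac{482862}{1028} = \left(-482862\right) \frac{1}{1028} = - \frac{241431}{514}$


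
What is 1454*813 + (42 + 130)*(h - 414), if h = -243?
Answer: 1069098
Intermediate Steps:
1454*813 + (42 + 130)*(h - 414) = 1454*813 + (42 + 130)*(-243 - 414) = 1182102 + 172*(-657) = 1182102 - 113004 = 1069098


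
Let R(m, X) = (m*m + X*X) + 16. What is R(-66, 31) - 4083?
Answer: 1250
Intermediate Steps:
R(m, X) = 16 + X² + m² (R(m, X) = (m² + X²) + 16 = (X² + m²) + 16 = 16 + X² + m²)
R(-66, 31) - 4083 = (16 + 31² + (-66)²) - 4083 = (16 + 961 + 4356) - 4083 = 5333 - 4083 = 1250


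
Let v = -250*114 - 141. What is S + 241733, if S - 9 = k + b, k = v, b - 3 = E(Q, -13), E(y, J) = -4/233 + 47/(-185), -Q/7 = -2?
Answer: 9185836229/43105 ≈ 2.1310e+5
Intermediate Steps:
Q = 14 (Q = -7*(-2) = 14)
E(y, J) = -11691/43105 (E(y, J) = -4*1/233 + 47*(-1/185) = -4/233 - 47/185 = -11691/43105)
b = 117624/43105 (b = 3 - 11691/43105 = 117624/43105 ≈ 2.7288)
v = -28641 (v = -28500 - 141 = -28641)
k = -28641
S = -1234064736/43105 (S = 9 + (-28641 + 117624/43105) = 9 - 1234452681/43105 = -1234064736/43105 ≈ -28629.)
S + 241733 = -1234064736/43105 + 241733 = 9185836229/43105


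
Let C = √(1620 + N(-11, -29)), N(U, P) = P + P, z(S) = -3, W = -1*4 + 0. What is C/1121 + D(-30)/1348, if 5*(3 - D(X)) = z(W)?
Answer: 9/3370 + √1562/1121 ≈ 0.037927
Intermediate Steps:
W = -4 (W = -4 + 0 = -4)
D(X) = 18/5 (D(X) = 3 - ⅕*(-3) = 3 + ⅗ = 18/5)
N(U, P) = 2*P
C = √1562 (C = √(1620 + 2*(-29)) = √(1620 - 58) = √1562 ≈ 39.522)
C/1121 + D(-30)/1348 = √1562/1121 + (18/5)/1348 = √1562*(1/1121) + (18/5)*(1/1348) = √1562/1121 + 9/3370 = 9/3370 + √1562/1121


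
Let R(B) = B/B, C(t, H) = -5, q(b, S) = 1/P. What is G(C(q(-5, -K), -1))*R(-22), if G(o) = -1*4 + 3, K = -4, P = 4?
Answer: -1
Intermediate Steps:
q(b, S) = 1/4
R(B) = 1
G(o) = -1 (G(o) = -4 + 3 = -1)
G(C(q(-5, -K), -1))*R(-22) = -1*1 = -1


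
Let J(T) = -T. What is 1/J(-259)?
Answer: 1/259 ≈ 0.0038610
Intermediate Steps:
1/J(-259) = 1/(-1*(-259)) = 1/259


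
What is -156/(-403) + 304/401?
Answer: 14236/12431 ≈ 1.1452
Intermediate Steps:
-156/(-403) + 304/401 = -156*(-1/403) + 304*(1/401) = 12/31 + 304/401 = 14236/12431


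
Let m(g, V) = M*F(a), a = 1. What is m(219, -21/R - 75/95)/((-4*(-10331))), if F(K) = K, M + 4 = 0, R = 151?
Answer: -1/10331 ≈ -9.6796e-5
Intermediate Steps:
M = -4 (M = -4 + 0 = -4)
m(g, V) = -4 (m(g, V) = -4*1 = -4)
m(219, -21/R - 75/95)/((-4*(-10331))) = -4/((-4*(-10331))) = -4/41324 = -4*1/41324 = -1/10331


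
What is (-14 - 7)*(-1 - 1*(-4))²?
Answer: -189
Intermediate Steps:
(-14 - 7)*(-1 - 1*(-4))² = -21*(-1 + 4)² = -21*3² = -21*9 = -189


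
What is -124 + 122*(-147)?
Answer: -18058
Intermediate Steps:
-124 + 122*(-147) = -124 - 17934 = -18058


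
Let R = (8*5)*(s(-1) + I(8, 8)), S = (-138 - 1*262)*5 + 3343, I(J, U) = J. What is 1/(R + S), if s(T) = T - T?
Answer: 1/1663 ≈ 0.00060132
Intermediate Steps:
s(T) = 0
S = 1343 (S = (-138 - 262)*5 + 3343 = -400*5 + 3343 = -2000 + 3343 = 1343)
R = 320 (R = (8*5)*(0 + 8) = 40*8 = 320)
1/(R + S) = 1/(320 + 1343) = 1/1663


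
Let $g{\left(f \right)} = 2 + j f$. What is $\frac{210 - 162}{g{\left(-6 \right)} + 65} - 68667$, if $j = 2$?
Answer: $- \frac{3776637}{55} \approx -68666.0$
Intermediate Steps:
$g{\left(f \right)} = 2 + 2 f$
$\frac{210 - 162}{g{\left(-6 \right)} + 65} - 68667 = \frac{210 - 162}{\left(2 + 2 \left(-6\right)\right) + 65} - 68667 = \frac{48}{\left(2 - 12\right) + 65} - 68667 = \frac{48}{-10 + 65} - 68667 = \frac{48}{55} - 68667 = - \frac{3776637}{55}$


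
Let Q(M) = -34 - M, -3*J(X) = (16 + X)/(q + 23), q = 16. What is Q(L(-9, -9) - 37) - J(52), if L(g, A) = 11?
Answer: -868/117 ≈ -7.4188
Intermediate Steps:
J(X) = -16/117 - X/117 (J(X) = -(16 + X)/(3*(16 + 23)) = -(16 + X)/(3*39) = -(16/39 + X/39)/3 = -16/117 - X/117)
Q(L(-9, -9) - 37) - J(52) = (-34 - (11 - 37)) - (-16/117 - 1/117*52) = (-34 - 1*(-26)) - (-16/117 - 4/9) = (-34 + 26) - 1*(-68/117) = -8 + 68/117 = -868/117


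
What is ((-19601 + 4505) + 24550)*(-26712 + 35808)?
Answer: 85993584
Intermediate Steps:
((-19601 + 4505) + 24550)*(-26712 + 35808) = (-15096 + 24550)*9096 = 9454*9096 = 85993584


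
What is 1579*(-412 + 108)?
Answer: -480016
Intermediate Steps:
1579*(-412 + 108) = 1579*(-304) = -480016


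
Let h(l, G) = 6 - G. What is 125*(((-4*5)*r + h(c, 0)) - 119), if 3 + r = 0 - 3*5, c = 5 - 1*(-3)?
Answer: 30875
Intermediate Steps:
c = 8 (c = 5 + 3 = 8)
r = -18 (r = -3 + (0 - 3*5) = -3 + (0 - 15) = -3 - 15 = -18)
125*(((-4*5)*r + h(c, 0)) - 119) = 125*((-4*5*(-18) + (6 - 1*0)) - 119) = 125*((-20*(-18) + (6 + 0)) - 119) = 125*((360 + 6) - 119) = 125*(366 - 119) = 125*247 = 30875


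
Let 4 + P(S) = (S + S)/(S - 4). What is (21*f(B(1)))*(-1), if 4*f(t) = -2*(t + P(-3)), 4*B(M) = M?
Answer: -243/8 ≈ -30.375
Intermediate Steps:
B(M) = M/4
P(S) = -4 + 2*S/(-4 + S) (P(S) = -4 + (S + S)/(S - 4) = -4 + (2*S)/(-4 + S) = -4 + 2*S/(-4 + S))
f(t) = 11/7 - t/2 (f(t) = (-2*(t + 2*(8 - 1*(-3))/(-4 - 3)))/4 = (-2*(t + 2*(8 + 3)/(-7)))/4 = (-2*(t + 2*(-⅐)*11))/4 = (-2*(t - 22/7))/4 = (-2*(-22/7 + t))/4 = (44/7 - 2*t)/4 = 11/7 - t/2)
(21*f(B(1)))*(-1) = (21*(11/7 - 1/8))*(-1) = (21*(11/7 - ½*¼))*(-1) = (21*(11/7 - ⅛))*(-1) = (21*(81/56))*(-1) = (243/8)*(-1) = -243/8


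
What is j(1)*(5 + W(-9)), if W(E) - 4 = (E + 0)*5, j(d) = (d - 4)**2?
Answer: -324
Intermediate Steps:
j(d) = (-4 + d)**2
W(E) = 4 + 5*E (W(E) = 4 + (E + 0)*5 = 4 + E*5 = 4 + 5*E)
j(1)*(5 + W(-9)) = (-4 + 1)**2*(5 + (4 + 5*(-9))) = (-3)**2*(5 + (4 - 45)) = 9*(5 - 41) = 9*(-36) = -324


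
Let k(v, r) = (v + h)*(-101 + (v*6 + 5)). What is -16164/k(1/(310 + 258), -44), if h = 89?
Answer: 289716352/153125037 ≈ 1.8920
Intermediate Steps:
k(v, r) = (-96 + 6*v)*(89 + v) (k(v, r) = (v + 89)*(-101 + (v*6 + 5)) = (89 + v)*(-101 + (6*v + 5)) = (89 + v)*(-101 + (5 + 6*v)) = (89 + v)*(-96 + 6*v) = (-96 + 6*v)*(89 + v))
-16164/k(1/(310 + 258), -44) = -16164/(-8544 + 6*(1/(310 + 258))² + 438/(310 + 258)) = -16164/(-8544 + 6*(1/568)² + 438/568) = -16164/(-8544 + 6*(1/568)² + 438*(1/568)) = -16164/(-8544 + 6*(1/322624) + 219/284) = -16164/(-8544 + 3/161312 + 219/284) = -16164/(-1378125333/161312) = -16164*(-161312/1378125333) = 289716352/153125037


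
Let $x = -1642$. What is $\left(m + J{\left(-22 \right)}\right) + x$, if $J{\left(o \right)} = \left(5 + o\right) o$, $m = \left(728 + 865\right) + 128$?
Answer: $453$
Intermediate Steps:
$m = 1721$ ($m = 1593 + 128 = 1721$)
$J{\left(o \right)} = o \left(5 + o\right)$
$\left(m + J{\left(-22 \right)}\right) + x = \left(1721 - 22 \left(5 - 22\right)\right) - 1642 = \left(1721 - -374\right) - 1642 = \left(1721 + 374\right) - 1642 = 2095 - 1642 = 453$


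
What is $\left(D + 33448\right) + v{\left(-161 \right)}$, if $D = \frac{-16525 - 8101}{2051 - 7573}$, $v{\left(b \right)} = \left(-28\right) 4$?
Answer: $\frac{92053009}{2761} \approx 33340.0$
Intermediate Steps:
$v{\left(b \right)} = -112$
$D = \frac{12313}{2761}$ ($D = - \frac{24626}{-5522} = \left(-24626\right) \left(- \frac{1}{5522}\right) = \frac{12313}{2761} \approx 4.4596$)
$\left(D + 33448\right) + v{\left(-161 \right)} = \left(\frac{12313}{2761} + 33448\right) - 112 = \frac{92362241}{2761} - 112 = \frac{92053009}{2761}$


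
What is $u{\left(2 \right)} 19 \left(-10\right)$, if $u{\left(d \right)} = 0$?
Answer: $0$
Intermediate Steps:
$u{\left(2 \right)} 19 \left(-10\right) = 0 \cdot 19 \left(-10\right) = 0 \left(-10\right) = 0$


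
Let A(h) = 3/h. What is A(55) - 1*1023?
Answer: -56262/55 ≈ -1022.9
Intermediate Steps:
A(55) - 1*1023 = 3/55 - 1*1023 = 3*(1/55) - 1023 = 3/55 - 1023 = -56262/55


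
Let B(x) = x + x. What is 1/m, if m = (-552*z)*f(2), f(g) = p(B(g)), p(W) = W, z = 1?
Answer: -1/2208 ≈ -0.00045290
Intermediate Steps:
B(x) = 2*x
f(g) = 2*g
m = -2208 (m = (-552)*(2*2) = -46*12*4 = -552*4 = -2208)
1/m = 1/(-2208) = -1/2208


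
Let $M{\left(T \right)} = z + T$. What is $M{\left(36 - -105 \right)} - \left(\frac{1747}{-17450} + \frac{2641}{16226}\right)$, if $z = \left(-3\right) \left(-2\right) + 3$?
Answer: $\frac{558602847}{3725575} \approx 149.94$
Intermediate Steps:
$z = 9$ ($z = 6 + 3 = 9$)
$M{\left(T \right)} = 9 + T$
$M{\left(36 - -105 \right)} - \left(\frac{1747}{-17450} + \frac{2641}{16226}\right) = \left(9 + \left(36 - -105\right)\right) - \left(\frac{1747}{-17450} + \frac{2641}{16226}\right) = \left(9 + \left(36 + 105\right)\right) - \left(1747 \left(- \frac{1}{17450}\right) + 2641 \cdot \frac{1}{16226}\right) = \left(9 + 141\right) - \left(- \frac{1747}{17450} + \frac{139}{854}\right) = 150 - \frac{233403}{3725575} = \frac{558602847}{3725575}$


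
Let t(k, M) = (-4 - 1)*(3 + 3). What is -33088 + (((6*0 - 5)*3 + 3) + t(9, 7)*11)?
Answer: -33430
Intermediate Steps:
t(k, M) = -30 (t(k, M) = -5*6 = -30)
-33088 + (((6*0 - 5)*3 + 3) + t(9, 7)*11) = -33088 + (((6*0 - 5)*3 + 3) - 30*11) = -33088 + (((0 - 5)*3 + 3) - 330) = -33088 + ((-5*3 + 3) - 330) = -33088 + ((-15 + 3) - 330) = -33088 + (-12 - 330) = -33088 - 342 = -33430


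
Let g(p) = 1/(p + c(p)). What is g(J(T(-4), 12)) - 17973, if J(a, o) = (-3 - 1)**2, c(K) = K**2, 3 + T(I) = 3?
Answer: -4888655/272 ≈ -17973.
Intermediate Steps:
T(I) = 0 (T(I) = -3 + 3 = 0)
J(a, o) = 16 (J(a, o) = (-4)**2 = 16)
g(p) = 1/(p + p**2)
g(J(T(-4), 12)) - 17973 = 1/(16*(1 + 16)) - 17973 = (1/16)/17 - 17973 = (1/16)*(1/17) - 17973 = 1/272 - 17973 = -4888655/272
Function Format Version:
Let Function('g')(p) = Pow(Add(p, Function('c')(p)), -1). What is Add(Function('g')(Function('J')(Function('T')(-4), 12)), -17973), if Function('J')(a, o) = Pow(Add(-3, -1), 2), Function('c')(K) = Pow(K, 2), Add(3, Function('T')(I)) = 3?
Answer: Rational(-4888655, 272) ≈ -17973.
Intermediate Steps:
Function('T')(I) = 0 (Function('T')(I) = Add(-3, 3) = 0)
Function('J')(a, o) = 16 (Function('J')(a, o) = Pow(-4, 2) = 16)
Function('g')(p) = Pow(Add(p, Pow(p, 2)), -1)
Add(Function('g')(Function('J')(Function('T')(-4), 12)), -17973) = Add(Mul(Pow(16, -1), Pow(Add(1, 16), -1)), -17973) = Add(Mul(Rational(1, 16), Pow(17, -1)), -17973) = Add(Mul(Rational(1, 16), Rational(1, 17)), -17973) = Add(Rational(1, 272), -17973) = Rational(-4888655, 272)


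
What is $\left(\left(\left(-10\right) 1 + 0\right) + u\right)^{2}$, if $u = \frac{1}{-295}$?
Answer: $\frac{8708401}{87025} \approx 100.07$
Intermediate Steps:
$u = - \frac{1}{295} \approx -0.0033898$
$\left(\left(\left(-10\right) 1 + 0\right) + u\right)^{2} = \left(\left(\left(-10\right) 1 + 0\right) - \frac{1}{295}\right)^{2} = \left(\left(-10 + 0\right) - \frac{1}{295}\right)^{2} = \left(-10 - \frac{1}{295}\right)^{2} = \left(- \frac{2951}{295}\right)^{2} = \frac{8708401}{87025}$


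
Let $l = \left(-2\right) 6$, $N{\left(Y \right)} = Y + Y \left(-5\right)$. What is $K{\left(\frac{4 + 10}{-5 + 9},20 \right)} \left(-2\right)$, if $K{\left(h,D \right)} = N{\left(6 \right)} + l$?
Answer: $72$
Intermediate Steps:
$N{\left(Y \right)} = - 4 Y$ ($N{\left(Y \right)} = Y - 5 Y = - 4 Y$)
$l = -12$
$K{\left(h,D \right)} = -36$ ($K{\left(h,D \right)} = \left(-4\right) 6 - 12 = -24 - 12 = -36$)
$K{\left(\frac{4 + 10}{-5 + 9},20 \right)} \left(-2\right) = \left(-36\right) \left(-2\right) = 72$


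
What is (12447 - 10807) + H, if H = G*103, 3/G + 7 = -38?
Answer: 24497/15 ≈ 1633.1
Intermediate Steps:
G = -1/15 (G = 3/(-7 - 38) = 3/(-45) = 3*(-1/45) = -1/15 ≈ -0.066667)
H = -103/15 (H = -1/15*103 = -103/15 ≈ -6.8667)
(12447 - 10807) + H = (12447 - 10807) - 103/15 = 1640 - 103/15 = 24497/15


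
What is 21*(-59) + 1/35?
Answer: -43364/35 ≈ -1239.0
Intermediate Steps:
21*(-59) + 1/35 = -1239 + 1/35 = -43364/35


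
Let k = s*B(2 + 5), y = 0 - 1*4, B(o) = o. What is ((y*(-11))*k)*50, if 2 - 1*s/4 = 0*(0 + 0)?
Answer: 123200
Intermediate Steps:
s = 8 (s = 8 - 0*(0 + 0) = 8 - 0*0 = 8 - 4*0 = 8 + 0 = 8)
y = -4 (y = 0 - 4 = -4)
k = 56 (k = 8*(2 + 5) = 8*7 = 56)
((y*(-11))*k)*50 = (-4*(-11)*56)*50 = (44*56)*50 = 2464*50 = 123200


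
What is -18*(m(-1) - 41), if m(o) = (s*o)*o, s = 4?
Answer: 666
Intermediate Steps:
m(o) = 4*o² (m(o) = (4*o)*o = 4*o²)
-18*(m(-1) - 41) = -18*(4*(-1)² - 41) = -18*(4*1 - 41) = -18*(4 - 41) = -18*(-37) = 666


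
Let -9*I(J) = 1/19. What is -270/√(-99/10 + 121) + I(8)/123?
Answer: -1/21033 - 270*√11110/1111 ≈ -25.616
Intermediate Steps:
I(J) = -1/171 (I(J) = -⅑/19 = -⅑*1/19 = -1/171)
-270/√(-99/10 + 121) + I(8)/123 = -270/√(-99/10 + 121) - 1/171/123 = -270/√(-99*⅒ + 121) - 1/171*1/123 = -270/√(-99/10 + 121) - 1/21033 = -270*√11110/1111 - 1/21033 = -1/21033 - 270*√11110/1111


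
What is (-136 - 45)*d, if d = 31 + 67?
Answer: -17738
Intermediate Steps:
d = 98
(-136 - 45)*d = (-136 - 45)*98 = -181*98 = -17738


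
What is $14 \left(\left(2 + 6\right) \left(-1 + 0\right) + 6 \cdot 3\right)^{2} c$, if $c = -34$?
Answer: $-47600$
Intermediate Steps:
$14 \left(\left(2 + 6\right) \left(-1 + 0\right) + 6 \cdot 3\right)^{2} c = 14 \left(\left(2 + 6\right) \left(-1 + 0\right) + 6 \cdot 3\right)^{2} \left(-34\right) = 14 \left(8 \left(-1\right) + 18\right)^{2} \left(-34\right) = 14 \left(-8 + 18\right)^{2} \left(-34\right) = 14 \cdot 10^{2} \left(-34\right) = 14 \cdot 100 \left(-34\right) = 1400 \left(-34\right) = -47600$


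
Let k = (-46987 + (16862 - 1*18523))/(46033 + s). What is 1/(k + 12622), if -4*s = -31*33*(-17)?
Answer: 166741/2104410310 ≈ 7.9234e-5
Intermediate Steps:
s = -17391/4 (s = -(-31*33)*(-17)/4 = -(-1023)*(-17)/4 = -1/4*17391 = -17391/4 ≈ -4347.8)
k = -194592/166741 (k = (-46987 + (16862 - 1*18523))/(46033 - 17391/4) = (-46987 + (16862 - 18523))/(166741/4) = (-46987 - 1661)*(4/166741) = -48648*4/166741 = -194592/166741 ≈ -1.1670)
1/(k + 12622) = 1/(-194592/166741 + 12622) = 1/(2104410310/166741) = 166741/2104410310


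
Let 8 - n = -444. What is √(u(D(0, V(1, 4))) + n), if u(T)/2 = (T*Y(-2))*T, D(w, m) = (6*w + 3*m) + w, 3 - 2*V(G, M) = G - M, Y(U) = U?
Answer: 8*√2 ≈ 11.314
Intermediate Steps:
V(G, M) = 3/2 + M/2 - G/2 (V(G, M) = 3/2 - (G - M)/2 = 3/2 + (M/2 - G/2) = 3/2 + M/2 - G/2)
D(w, m) = 3*m + 7*w (D(w, m) = (3*m + 6*w) + w = 3*m + 7*w)
n = 452 (n = 8 - 1*(-444) = 8 + 444 = 452)
u(T) = -4*T² (u(T) = 2*((T*(-2))*T) = 2*((-2*T)*T) = 2*(-2*T²) = -4*T²)
√(u(D(0, V(1, 4))) + n) = √(-4*(3*(3/2 + (½)*4 - ½*1) + 7*0)² + 452) = √(-4*(3*(3/2 + 2 - ½) + 0)² + 452) = √(-4*(3*3 + 0)² + 452) = √(-4*(9 + 0)² + 452) = √(-4*9² + 452) = √(-4*81 + 452) = √(-324 + 452) = √128 = 8*√2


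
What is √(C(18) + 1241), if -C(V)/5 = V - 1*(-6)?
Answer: √1121 ≈ 33.481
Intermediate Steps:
C(V) = -30 - 5*V (C(V) = -5*(V - 1*(-6)) = -5*(V + 6) = -5*(6 + V) = -30 - 5*V)
√(C(18) + 1241) = √((-30 - 5*18) + 1241) = √((-30 - 90) + 1241) = √(-120 + 1241) = √1121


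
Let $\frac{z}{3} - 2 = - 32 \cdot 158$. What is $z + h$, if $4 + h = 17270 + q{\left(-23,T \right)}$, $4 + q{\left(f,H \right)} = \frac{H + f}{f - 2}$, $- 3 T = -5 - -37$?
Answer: $\frac{157601}{75} \approx 2101.3$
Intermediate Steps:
$T = - \frac{32}{3}$ ($T = - \frac{-5 - -37}{3} = - \frac{-5 + 37}{3} = \left(- \frac{1}{3}\right) 32 = - \frac{32}{3} \approx -10.667$)
$q{\left(f,H \right)} = -4 + \frac{H + f}{-2 + f}$ ($q{\left(f,H \right)} = -4 + \frac{H + f}{f - 2} = -4 + \frac{H + f}{-2 + f}$)
$h = \frac{1294751}{75}$ ($h = -4 + \left(17270 + \frac{8 - \frac{32}{3} - -69}{-2 - 23}\right) = -4 + \left(17270 + \frac{8 - \frac{32}{3} + 69}{-25}\right) = -4 + \left(17270 - \frac{199}{75}\right) = -4 + \frac{1295051}{75} = \frac{1294751}{75} \approx 17263.0$)
$z = -15162$ ($z = 6 + 3 \left(- 32 \cdot 158\right) = 6 + 3 \left(\left(-1\right) 5056\right) = 6 + 3 \left(-5056\right) = 6 - 15168 = -15162$)
$z + h = -15162 + \frac{1294751}{75} = \frac{157601}{75}$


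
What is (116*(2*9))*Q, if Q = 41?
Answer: 85608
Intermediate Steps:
(116*(2*9))*Q = (116*(2*9))*41 = (116*18)*41 = 2088*41 = 85608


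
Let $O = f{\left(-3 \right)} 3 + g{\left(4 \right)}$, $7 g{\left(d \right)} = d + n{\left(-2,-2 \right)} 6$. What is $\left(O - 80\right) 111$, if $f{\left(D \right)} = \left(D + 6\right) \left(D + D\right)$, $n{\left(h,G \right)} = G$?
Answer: $- \frac{105006}{7} \approx -15001.0$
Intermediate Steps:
$g{\left(d \right)} = - \frac{12}{7} + \frac{d}{7}$ ($g{\left(d \right)} = \frac{d - 12}{7} = \frac{-12 + d}{7} = - \frac{12}{7} + \frac{d}{7}$)
$f{\left(D \right)} = 2 D \left(6 + D\right)$ ($f{\left(D \right)} = \left(6 + D\right) 2 D = 2 D \left(6 + D\right)$)
$O = - \frac{386}{7}$ ($O = 2 \left(-3\right) \left(6 - 3\right) 3 + \left(- \frac{12}{7} + \frac{1}{7} \cdot 4\right) = 2 \left(-3\right) 3 \cdot 3 + \left(- \frac{12}{7} + \frac{4}{7}\right) = \left(-18\right) 3 - \frac{8}{7} = -54 - \frac{8}{7} = - \frac{386}{7} \approx -55.143$)
$\left(O - 80\right) 111 = \left(- \frac{386}{7} - 80\right) 111 = \left(- \frac{946}{7}\right) 111 = - \frac{105006}{7}$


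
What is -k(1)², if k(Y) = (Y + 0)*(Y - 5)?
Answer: -16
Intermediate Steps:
k(Y) = Y*(-5 + Y)
-k(1)² = -(1*(-5 + 1))² = -(1*(-4))² = -1*(-4)² = -1*16 = -16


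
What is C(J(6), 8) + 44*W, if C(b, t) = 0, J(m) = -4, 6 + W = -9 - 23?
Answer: -1672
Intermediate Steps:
W = -38 (W = -6 + (-9 - 23) = -6 - 32 = -38)
C(J(6), 8) + 44*W = 0 + 44*(-38) = 0 - 1672 = -1672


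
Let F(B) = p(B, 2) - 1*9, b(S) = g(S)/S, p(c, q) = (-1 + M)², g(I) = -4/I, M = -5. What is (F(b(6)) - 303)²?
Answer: 76176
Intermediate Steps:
p(c, q) = 36 (p(c, q) = (-1 - 5)² = (-6)² = 36)
b(S) = -4/S² (b(S) = (-4/S)/S = -4/S²)
F(B) = 27 (F(B) = 36 - 1*9 = 36 - 9 = 27)
(F(b(6)) - 303)² = (27 - 303)² = (-276)² = 76176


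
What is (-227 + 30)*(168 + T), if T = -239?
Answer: 13987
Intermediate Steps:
(-227 + 30)*(168 + T) = (-227 + 30)*(168 - 239) = -197*(-71) = 13987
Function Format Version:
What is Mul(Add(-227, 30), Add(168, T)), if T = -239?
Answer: 13987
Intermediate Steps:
Mul(Add(-227, 30), Add(168, T)) = Mul(Add(-227, 30), Add(168, -239)) = Mul(-197, -71) = 13987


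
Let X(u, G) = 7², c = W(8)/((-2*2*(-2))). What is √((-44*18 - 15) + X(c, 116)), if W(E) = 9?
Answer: I*√758 ≈ 27.532*I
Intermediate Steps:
c = 9/8 (c = 9/((-2*2*(-2))) = 9/((-4*(-2))) = 9/8 ≈ 1.1250)
X(u, G) = 49
√((-44*18 - 15) + X(c, 116)) = √((-44*18 - 15) + 49) = √((-792 - 15) + 49) = √(-807 + 49) = √(-758) = I*√758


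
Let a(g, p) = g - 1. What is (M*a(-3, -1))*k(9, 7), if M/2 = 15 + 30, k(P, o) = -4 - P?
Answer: 4680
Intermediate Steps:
a(g, p) = -1 + g
M = 90 (M = 2*(15 + 30) = 2*45 = 90)
(M*a(-3, -1))*k(9, 7) = (90*(-1 - 3))*(-4 - 1*9) = (90*(-4))*(-4 - 9) = -360*(-13) = 4680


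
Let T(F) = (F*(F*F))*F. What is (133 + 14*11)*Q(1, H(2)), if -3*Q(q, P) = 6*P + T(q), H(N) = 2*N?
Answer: -7175/3 ≈ -2391.7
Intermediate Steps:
T(F) = F⁴ (T(F) = (F*F²)*F = F³*F = F⁴)
Q(q, P) = -2*P - q⁴/3 (Q(q, P) = -(6*P + q⁴)/3 = -(q⁴ + 6*P)/3 = -2*P - q⁴/3)
(133 + 14*11)*Q(1, H(2)) = (133 + 14*11)*(-4*2 - ⅓*1⁴) = (133 + 154)*(-2*4 - ⅓*1) = 287*(-8 - ⅓) = 287*(-25/3) = -7175/3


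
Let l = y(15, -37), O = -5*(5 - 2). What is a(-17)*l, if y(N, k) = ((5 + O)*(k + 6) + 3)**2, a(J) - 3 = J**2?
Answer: 28606948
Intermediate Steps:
a(J) = 3 + J**2
O = -15 (O = -5*3 = -15)
y(N, k) = (-57 - 10*k)**2 (y(N, k) = ((5 - 15)*(k + 6) + 3)**2 = (-10*(6 + k) + 3)**2 = ((-60 - 10*k) + 3)**2 = (-57 - 10*k)**2)
l = 97969 (l = (57 + 10*(-37))**2 = (57 - 370)**2 = (-313)**2 = 97969)
a(-17)*l = (3 + (-17)**2)*97969 = (3 + 289)*97969 = 292*97969 = 28606948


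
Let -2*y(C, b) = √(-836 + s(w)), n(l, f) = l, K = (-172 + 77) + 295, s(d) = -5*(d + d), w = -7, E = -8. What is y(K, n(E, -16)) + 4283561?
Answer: 4283561 - I*√766/2 ≈ 4.2836e+6 - 13.838*I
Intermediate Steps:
s(d) = -10*d
K = 200 (K = -95 + 295 = 200)
y(C, b) = -I*√766/2 (y(C, b) = -√(-836 - 10*(-7))/2 = -√(-836 + 70)/2 = -I*√766/2)
y(K, n(E, -16)) + 4283561 = -I*√766/2 + 4283561 = 4283561 - I*√766/2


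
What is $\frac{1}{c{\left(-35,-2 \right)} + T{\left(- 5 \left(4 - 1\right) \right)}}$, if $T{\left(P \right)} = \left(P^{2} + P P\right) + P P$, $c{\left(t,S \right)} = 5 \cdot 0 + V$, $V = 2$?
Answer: $\frac{1}{677} \approx 0.0014771$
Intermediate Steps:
$c{\left(t,S \right)} = 2$ ($c{\left(t,S \right)} = 5 \cdot 0 + 2 = 0 + 2 = 2$)
$T{\left(P \right)} = 3 P^{2}$ ($T{\left(P \right)} = \left(P^{2} + P^{2}\right) + P^{2} = 2 P^{2} + P^{2} = 3 P^{2}$)
$\frac{1}{c{\left(-35,-2 \right)} + T{\left(- 5 \left(4 - 1\right) \right)}} = \frac{1}{2 + 3 \left(- 5 \left(4 - 1\right)\right)^{2}} = \frac{1}{2 + 3 \left(\left(-5\right) 3\right)^{2}} = \frac{1}{2 + 3 \left(-15\right)^{2}} = \frac{1}{2 + 3 \cdot 225} = \frac{1}{2 + 675} = \frac{1}{677}$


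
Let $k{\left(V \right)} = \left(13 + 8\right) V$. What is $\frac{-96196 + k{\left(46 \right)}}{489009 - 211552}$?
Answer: $- \frac{95230}{277457} \approx -0.34322$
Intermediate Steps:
$k{\left(V \right)} = 21 V$
$\frac{-96196 + k{\left(46 \right)}}{489009 - 211552} = \frac{-96196 + 21 \cdot 46}{489009 - 211552} = \frac{-96196 + 966}{277457} = \left(-95230\right) \frac{1}{277457} = - \frac{95230}{277457}$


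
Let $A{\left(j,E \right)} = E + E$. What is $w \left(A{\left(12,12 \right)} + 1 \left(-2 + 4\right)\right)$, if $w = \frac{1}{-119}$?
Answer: $- \frac{26}{119} \approx -0.21849$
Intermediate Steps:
$A{\left(j,E \right)} = 2 E$
$w = - \frac{1}{119} \approx -0.0084034$
$w \left(A{\left(12,12 \right)} + 1 \left(-2 + 4\right)\right) = - \frac{2 \cdot 12 + 1 \left(-2 + 4\right)}{119} = - \frac{24 + 1 \cdot 2}{119} = - \frac{24 + 2}{119} = \left(- \frac{1}{119}\right) 26 = - \frac{26}{119}$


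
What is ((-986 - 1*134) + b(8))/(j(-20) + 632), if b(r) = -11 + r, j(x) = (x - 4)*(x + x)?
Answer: -1123/1592 ≈ -0.70540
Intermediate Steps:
j(x) = 2*x*(-4 + x) (j(x) = (-4 + x)*(2*x) = 2*x*(-4 + x))
((-986 - 1*134) + b(8))/(j(-20) + 632) = ((-986 - 1*134) + (-11 + 8))/(2*(-20)*(-4 - 20) + 632) = ((-986 - 134) - 3)/(2*(-20)*(-24) + 632) = (-1120 - 3)/(960 + 632) = -1123/1592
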